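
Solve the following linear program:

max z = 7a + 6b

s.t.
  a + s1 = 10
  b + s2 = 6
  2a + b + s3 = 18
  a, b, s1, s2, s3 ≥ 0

Evaluate the objective at each vertex of the feasible region:
  z(0, 0) = 0
  z(9, 0) = 63
  z(6, 6) = 78  ←
  z(0, 6) = 36
The maximum is at a = 6, b = 6.

a = 6, b = 6, z = 78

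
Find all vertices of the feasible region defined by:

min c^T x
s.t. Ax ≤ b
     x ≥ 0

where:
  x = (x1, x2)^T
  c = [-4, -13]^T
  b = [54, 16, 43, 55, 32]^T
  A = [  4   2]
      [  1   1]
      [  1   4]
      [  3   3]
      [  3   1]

(0, 0), (10.67, 0), (8, 8), (7, 9), (0, 10.75)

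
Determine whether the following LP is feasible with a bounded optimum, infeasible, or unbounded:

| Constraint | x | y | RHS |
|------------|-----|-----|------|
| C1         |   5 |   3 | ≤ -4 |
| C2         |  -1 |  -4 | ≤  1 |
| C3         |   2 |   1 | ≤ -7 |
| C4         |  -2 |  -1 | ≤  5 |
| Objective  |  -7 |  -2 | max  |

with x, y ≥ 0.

Infeasible (no feasible solution exists)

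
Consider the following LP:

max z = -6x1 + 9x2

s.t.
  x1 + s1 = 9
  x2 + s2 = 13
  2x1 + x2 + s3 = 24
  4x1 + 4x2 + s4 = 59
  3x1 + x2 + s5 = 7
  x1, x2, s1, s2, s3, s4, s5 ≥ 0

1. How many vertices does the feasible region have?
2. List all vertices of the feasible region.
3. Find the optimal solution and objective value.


1. 3
2. (0, 0), (2.333, 0), (0, 7)
3. x1 = 0, x2 = 7, z = 63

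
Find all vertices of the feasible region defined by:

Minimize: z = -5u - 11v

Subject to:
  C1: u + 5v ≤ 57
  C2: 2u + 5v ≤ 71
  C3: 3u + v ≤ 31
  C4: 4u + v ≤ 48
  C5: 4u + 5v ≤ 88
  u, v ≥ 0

(0, 0), (10.33, 0), (7, 10), (0, 11.4)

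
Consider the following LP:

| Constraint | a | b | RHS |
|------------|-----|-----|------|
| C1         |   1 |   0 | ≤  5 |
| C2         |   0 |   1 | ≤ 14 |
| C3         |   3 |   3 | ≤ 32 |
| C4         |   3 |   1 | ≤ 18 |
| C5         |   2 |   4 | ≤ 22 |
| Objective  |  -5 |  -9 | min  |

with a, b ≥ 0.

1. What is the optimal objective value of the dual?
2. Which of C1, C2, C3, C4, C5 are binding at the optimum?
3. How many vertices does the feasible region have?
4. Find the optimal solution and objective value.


1. -52
2. C1, C4, C5
3. 4
4. a = 5, b = 3, z = -52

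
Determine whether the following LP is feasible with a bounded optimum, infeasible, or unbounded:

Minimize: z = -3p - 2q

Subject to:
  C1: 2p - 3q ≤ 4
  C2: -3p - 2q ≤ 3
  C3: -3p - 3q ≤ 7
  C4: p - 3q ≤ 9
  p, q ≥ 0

Unbounded (objective can decrease without bound)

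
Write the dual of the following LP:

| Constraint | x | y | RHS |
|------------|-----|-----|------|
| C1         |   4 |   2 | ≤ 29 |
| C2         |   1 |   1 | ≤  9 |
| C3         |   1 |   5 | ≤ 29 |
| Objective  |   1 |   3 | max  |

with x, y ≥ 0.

Primal max cᵀx s.t. Ax ≤ b, x ≥ 0  →  Dual min bᵀy s.t. Aᵀy ≥ c, y ≥ 0.

Minimize: z = 29y1 + 9y2 + 29y3

Subject to:
  4y1 + y2 + y3 ≥ 1
  2y1 + y2 + 5y3 ≥ 3
  y1, y2, y3 ≥ 0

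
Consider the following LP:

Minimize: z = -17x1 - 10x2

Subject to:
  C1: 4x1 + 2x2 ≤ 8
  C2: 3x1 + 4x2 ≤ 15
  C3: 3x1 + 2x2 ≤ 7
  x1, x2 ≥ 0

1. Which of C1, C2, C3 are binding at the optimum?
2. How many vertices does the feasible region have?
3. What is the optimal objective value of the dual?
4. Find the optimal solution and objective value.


1. C1, C3
2. 4
3. -37
4. x1 = 1, x2 = 2, z = -37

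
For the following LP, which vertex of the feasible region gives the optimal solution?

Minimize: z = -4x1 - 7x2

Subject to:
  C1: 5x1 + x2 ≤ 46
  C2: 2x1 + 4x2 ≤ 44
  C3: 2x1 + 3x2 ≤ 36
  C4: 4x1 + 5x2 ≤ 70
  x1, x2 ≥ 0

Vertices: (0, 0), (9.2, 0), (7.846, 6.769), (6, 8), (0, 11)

Evaluate the objective at each vertex of the feasible region:
  z(0, 0) = 0
  z(9.2, 0) = -36.8
  z(7.846, 6.769) = -78.77
  z(6, 8) = -80  ←
  z(0, 11) = -77
The minimum is at x1 = 6, x2 = 8.

(6, 8)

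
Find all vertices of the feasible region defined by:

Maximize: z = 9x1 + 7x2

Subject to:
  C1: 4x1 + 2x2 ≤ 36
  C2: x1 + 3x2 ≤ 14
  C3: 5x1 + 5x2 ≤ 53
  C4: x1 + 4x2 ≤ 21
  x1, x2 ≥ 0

(0, 0), (9, 0), (8, 2), (0, 4.667)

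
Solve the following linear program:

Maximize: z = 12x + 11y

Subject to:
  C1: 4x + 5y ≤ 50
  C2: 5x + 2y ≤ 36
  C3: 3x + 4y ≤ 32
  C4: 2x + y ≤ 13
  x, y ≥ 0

Evaluate the objective at each vertex of the feasible region:
  z(0, 0) = 0
  z(6.5, 0) = 78
  z(4, 5) = 103  ←
  z(0, 8) = 88
The maximum is at x = 4, y = 5.

x = 4, y = 5, z = 103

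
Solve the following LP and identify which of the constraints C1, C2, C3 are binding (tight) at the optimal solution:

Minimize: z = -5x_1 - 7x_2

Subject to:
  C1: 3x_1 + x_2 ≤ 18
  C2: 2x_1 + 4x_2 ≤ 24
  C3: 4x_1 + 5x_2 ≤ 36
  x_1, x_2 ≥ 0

At x_1 = 4, x_2 = 4, compute slack b - a·x for each constraint:
  C1: 18 − 16 = 2  (slack)
  C2: 24 − 24 = 0  (binding)
  C3: 36 − 36 = 0  (binding)

Optimal: x_1 = 4, x_2 = 4
Binding: C2, C3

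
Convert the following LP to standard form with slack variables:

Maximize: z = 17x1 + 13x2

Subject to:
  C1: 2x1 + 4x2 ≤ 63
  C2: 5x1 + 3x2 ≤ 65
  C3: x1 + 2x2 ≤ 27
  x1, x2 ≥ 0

max z = 17x1 + 13x2

s.t.
  2x1 + 4x2 + s1 = 63
  5x1 + 3x2 + s2 = 65
  x1 + 2x2 + s3 = 27
  x1, x2, s1, s2, s3 ≥ 0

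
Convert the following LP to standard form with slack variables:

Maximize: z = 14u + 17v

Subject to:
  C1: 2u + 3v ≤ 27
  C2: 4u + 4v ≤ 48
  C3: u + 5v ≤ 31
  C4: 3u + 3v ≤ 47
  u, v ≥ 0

max z = 14u + 17v

s.t.
  2u + 3v + s1 = 27
  4u + 4v + s2 = 48
  u + 5v + s3 = 31
  3u + 3v + s4 = 47
  u, v, s1, s2, s3, s4 ≥ 0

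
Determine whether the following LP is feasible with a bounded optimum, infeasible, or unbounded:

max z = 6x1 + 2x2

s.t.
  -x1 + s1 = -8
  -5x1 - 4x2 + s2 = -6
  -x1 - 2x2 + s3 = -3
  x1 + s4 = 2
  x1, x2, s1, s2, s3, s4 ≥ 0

Infeasible (no feasible solution exists)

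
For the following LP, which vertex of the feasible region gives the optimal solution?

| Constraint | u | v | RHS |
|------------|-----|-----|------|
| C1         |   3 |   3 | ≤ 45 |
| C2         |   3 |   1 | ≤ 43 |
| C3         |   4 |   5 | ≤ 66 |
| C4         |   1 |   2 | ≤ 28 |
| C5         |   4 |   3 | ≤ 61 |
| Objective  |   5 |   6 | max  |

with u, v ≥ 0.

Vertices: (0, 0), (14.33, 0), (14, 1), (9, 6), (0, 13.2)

Evaluate the objective at each vertex of the feasible region:
  z(0, 0) = 0
  z(14.33, 0) = 71.67
  z(14, 1) = 76
  z(9, 6) = 81  ←
  z(0, 13.2) = 79.2
The maximum is at u = 9, v = 6.

(9, 6)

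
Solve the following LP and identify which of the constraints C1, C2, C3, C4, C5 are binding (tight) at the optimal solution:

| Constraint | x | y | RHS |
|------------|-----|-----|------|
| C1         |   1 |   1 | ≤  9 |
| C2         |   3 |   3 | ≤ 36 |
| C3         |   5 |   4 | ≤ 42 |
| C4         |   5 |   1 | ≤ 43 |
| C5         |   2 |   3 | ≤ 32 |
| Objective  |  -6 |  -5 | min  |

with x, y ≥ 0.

At x = 6, y = 3, compute slack b - a·x for each constraint:
  C1: 9 − 9 = 0  (binding)
  C2: 36 − 27 = 9  (slack)
  C3: 42 − 42 = 0  (binding)
  C4: 43 − 33 = 10  (slack)
  C5: 32 − 21 = 11  (slack)

Optimal: x = 6, y = 3
Binding: C1, C3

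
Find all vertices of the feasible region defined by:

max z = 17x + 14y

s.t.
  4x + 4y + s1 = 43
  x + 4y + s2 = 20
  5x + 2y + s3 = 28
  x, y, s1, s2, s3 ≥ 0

(0, 0), (5.6, 0), (4, 4), (0, 5)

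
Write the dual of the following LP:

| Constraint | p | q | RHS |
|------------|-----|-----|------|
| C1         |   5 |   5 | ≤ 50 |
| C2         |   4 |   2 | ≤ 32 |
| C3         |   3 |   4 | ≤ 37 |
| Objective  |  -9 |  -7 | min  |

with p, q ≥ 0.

Primal min cᵀx s.t. Ax ≤ b, x ≥ 0  →  Dual max −bᵀy s.t. Aᵀy ≥ −c, y ≥ 0.

Maximize: z = -50y1 - 32y2 - 37y3

Subject to:
  5y1 + 4y2 + 3y3 ≥ 9
  5y1 + 2y2 + 4y3 ≥ 7
  y1, y2, y3 ≥ 0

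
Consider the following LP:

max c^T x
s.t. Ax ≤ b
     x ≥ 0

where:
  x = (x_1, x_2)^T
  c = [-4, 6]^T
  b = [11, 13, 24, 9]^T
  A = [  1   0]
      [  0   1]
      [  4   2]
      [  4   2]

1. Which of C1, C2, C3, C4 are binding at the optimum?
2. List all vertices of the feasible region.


1. C4
2. (0, 0), (2.25, 0), (0, 4.5)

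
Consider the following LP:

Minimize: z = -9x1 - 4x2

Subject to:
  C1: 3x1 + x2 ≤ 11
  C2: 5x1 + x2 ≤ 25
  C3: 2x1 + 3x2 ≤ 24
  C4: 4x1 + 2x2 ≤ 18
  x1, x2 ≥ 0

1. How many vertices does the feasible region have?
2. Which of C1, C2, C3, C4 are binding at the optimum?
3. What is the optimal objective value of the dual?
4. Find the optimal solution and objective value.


1. 5
2. C1, C4
3. -38
4. x1 = 2, x2 = 5, z = -38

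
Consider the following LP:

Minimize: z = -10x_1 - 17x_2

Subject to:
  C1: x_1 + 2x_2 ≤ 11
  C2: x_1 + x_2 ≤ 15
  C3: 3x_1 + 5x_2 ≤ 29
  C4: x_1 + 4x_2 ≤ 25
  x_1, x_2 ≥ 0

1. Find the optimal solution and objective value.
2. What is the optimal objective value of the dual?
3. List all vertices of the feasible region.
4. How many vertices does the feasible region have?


1. x_1 = 3, x_2 = 4, z = -98
2. -98
3. (0, 0), (9.667, 0), (3, 4), (0, 5.5)
4. 4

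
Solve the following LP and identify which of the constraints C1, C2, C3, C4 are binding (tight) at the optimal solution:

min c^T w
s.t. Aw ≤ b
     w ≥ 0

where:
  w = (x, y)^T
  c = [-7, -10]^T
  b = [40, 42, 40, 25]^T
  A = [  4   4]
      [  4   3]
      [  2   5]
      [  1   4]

At x = 5, y = 5, compute slack b - a·x for each constraint:
  C1: 40 − 40 = 0  (binding)
  C2: 42 − 35 = 7  (slack)
  C3: 40 − 35 = 5  (slack)
  C4: 25 − 25 = 0  (binding)

Optimal: x = 5, y = 5
Binding: C1, C4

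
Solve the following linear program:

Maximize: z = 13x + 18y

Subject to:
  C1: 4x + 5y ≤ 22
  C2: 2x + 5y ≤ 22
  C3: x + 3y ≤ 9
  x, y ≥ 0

Evaluate the objective at each vertex of the feasible region:
  z(0, 0) = 0
  z(5.5, 0) = 71.5
  z(3, 2) = 75  ←
  z(0, 3) = 54
The maximum is at x = 3, y = 2.

x = 3, y = 2, z = 75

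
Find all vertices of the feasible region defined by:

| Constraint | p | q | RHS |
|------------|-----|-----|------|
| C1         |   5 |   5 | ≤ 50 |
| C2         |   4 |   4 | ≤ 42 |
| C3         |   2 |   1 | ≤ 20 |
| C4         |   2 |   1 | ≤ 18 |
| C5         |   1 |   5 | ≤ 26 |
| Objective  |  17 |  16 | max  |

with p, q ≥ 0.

(0, 0), (9, 0), (8, 2), (6, 4), (0, 5.2)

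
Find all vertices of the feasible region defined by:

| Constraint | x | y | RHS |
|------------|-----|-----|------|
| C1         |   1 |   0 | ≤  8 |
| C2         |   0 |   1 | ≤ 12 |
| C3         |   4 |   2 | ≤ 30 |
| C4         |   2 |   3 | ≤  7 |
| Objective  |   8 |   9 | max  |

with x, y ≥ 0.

(0, 0), (3.5, 0), (0, 2.333)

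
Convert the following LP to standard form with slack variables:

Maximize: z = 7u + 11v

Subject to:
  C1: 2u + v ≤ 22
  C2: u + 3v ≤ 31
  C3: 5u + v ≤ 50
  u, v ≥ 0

max z = 7u + 11v

s.t.
  2u + v + s1 = 22
  u + 3v + s2 = 31
  5u + v + s3 = 50
  u, v, s1, s2, s3 ≥ 0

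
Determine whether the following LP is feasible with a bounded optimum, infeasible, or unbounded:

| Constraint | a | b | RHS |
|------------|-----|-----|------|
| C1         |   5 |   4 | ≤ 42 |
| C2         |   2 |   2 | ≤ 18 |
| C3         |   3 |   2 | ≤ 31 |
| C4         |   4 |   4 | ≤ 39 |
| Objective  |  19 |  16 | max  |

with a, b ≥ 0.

Feasible with a bounded optimal solution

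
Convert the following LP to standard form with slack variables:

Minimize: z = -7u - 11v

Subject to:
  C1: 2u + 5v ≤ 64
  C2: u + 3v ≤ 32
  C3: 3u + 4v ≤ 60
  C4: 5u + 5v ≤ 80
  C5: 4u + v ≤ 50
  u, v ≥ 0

min z = -7u - 11v

s.t.
  2u + 5v + s1 = 64
  u + 3v + s2 = 32
  3u + 4v + s3 = 60
  5u + 5v + s4 = 80
  4u + v + s5 = 50
  u, v, s1, s2, s3, s4, s5 ≥ 0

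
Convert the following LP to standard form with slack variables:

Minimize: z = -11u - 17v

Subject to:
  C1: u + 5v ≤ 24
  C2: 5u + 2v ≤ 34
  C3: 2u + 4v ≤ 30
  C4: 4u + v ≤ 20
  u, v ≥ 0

min z = -11u - 17v

s.t.
  u + 5v + s1 = 24
  5u + 2v + s2 = 34
  2u + 4v + s3 = 30
  4u + v + s4 = 20
  u, v, s1, s2, s3, s4 ≥ 0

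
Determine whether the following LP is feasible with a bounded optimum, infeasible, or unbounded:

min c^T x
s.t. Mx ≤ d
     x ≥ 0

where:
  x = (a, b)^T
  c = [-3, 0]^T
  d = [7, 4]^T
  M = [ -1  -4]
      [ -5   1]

Unbounded (objective can decrease without bound)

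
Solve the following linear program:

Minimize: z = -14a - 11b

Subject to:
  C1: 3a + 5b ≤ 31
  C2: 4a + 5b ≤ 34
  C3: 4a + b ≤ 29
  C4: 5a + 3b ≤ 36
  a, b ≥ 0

Evaluate the objective at each vertex of the feasible region:
  z(0, 0) = 0
  z(7.2, 0) = -100.8
  z(6, 2) = -106  ←
  z(3, 4.4) = -90.4
  z(0, 6.2) = -68.2
The minimum is at a = 6, b = 2.

a = 6, b = 2, z = -106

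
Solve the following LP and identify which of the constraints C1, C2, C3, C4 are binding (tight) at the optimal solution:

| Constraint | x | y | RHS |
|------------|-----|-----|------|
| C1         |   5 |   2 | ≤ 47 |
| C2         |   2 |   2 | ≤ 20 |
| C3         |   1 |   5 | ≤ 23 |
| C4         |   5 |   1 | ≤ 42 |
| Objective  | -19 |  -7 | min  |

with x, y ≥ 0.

At x = 8, y = 2, compute slack b - a·x for each constraint:
  C1: 47 − 44 = 3  (slack)
  C2: 20 − 20 = 0  (binding)
  C3: 23 − 18 = 5  (slack)
  C4: 42 − 42 = 0  (binding)

Optimal: x = 8, y = 2
Binding: C2, C4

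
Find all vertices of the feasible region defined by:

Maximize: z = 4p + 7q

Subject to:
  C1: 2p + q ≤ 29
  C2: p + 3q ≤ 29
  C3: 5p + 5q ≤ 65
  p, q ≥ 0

(0, 0), (13, 0), (5, 8), (0, 9.667)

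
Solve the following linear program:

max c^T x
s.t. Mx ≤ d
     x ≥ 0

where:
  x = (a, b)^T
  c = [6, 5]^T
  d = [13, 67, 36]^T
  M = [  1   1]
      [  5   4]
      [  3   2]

Evaluate the objective at each vertex of the feasible region:
  z(0, 0) = 0
  z(12, 0) = 72
  z(10, 3) = 75  ←
  z(0, 13) = 65
The maximum is at a = 10, b = 3.

a = 10, b = 3, z = 75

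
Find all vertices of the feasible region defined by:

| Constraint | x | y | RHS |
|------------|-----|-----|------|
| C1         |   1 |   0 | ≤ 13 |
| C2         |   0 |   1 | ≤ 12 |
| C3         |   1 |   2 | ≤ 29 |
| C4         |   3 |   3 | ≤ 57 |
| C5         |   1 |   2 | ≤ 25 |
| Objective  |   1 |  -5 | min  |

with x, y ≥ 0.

(0, 0), (13, 0), (13, 6), (1, 12), (0, 12)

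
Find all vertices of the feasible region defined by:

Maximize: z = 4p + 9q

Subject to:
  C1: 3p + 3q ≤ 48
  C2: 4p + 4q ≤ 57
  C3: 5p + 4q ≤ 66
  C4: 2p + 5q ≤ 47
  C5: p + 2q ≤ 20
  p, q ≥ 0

(0, 0), (13.2, 0), (9, 5.25), (8.5, 5.75), (6, 7), (0, 9.4)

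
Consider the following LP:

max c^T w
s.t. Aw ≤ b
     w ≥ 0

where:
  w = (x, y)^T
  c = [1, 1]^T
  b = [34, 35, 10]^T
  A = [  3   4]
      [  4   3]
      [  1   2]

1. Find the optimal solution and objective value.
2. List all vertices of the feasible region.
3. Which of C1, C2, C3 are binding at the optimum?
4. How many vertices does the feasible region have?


1. x = 8, y = 1, z = 9
2. (0, 0), (8.75, 0), (8, 1), (0, 5)
3. C2, C3
4. 4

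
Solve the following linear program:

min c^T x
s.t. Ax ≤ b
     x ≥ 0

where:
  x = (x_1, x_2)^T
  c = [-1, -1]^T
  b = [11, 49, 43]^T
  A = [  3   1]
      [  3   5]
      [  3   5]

Evaluate the objective at each vertex of the feasible region:
  z(0, 0) = 0
  z(3.667, 0) = -3.667
  z(1, 8) = -9  ←
  z(0, 8.6) = -8.6
The minimum is at x_1 = 1, x_2 = 8.

x_1 = 1, x_2 = 8, z = -9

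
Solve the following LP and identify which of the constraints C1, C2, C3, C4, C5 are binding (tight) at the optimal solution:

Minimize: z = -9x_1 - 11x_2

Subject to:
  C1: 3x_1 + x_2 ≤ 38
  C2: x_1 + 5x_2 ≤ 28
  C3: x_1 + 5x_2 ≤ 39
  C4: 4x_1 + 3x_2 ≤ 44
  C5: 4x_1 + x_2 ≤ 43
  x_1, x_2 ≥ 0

At x_1 = 8, x_2 = 4, compute slack b - a·x for each constraint:
  C1: 38 − 28 = 10  (slack)
  C2: 28 − 28 = 0  (binding)
  C3: 39 − 28 = 11  (slack)
  C4: 44 − 44 = 0  (binding)
  C5: 43 − 36 = 7  (slack)

Optimal: x_1 = 8, x_2 = 4
Binding: C2, C4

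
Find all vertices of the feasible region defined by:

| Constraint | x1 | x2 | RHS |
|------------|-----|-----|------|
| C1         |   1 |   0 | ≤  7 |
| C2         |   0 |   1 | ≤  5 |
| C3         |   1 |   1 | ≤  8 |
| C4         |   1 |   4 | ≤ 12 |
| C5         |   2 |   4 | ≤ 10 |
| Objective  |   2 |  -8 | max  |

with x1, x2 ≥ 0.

(0, 0), (5, 0), (0, 2.5)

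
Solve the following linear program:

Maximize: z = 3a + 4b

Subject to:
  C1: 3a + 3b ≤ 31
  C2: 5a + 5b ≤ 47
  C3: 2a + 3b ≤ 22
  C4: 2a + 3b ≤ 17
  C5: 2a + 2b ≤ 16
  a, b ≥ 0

Evaluate the objective at each vertex of the feasible region:
  z(0, 0) = 0
  z(8, 0) = 24
  z(7, 1) = 25  ←
  z(0, 5.667) = 22.67
The maximum is at a = 7, b = 1.

a = 7, b = 1, z = 25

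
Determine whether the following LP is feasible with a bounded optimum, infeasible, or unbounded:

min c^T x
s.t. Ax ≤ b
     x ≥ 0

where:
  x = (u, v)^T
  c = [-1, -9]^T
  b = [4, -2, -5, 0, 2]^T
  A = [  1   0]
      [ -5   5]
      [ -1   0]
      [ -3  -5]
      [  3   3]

Infeasible (no feasible solution exists)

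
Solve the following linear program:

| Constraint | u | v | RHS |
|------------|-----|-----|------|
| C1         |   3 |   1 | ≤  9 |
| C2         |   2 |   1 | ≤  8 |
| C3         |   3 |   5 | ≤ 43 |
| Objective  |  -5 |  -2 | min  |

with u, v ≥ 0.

Evaluate the objective at each vertex of the feasible region:
  z(0, 0) = 0
  z(3, 0) = -15
  z(1, 6) = -17  ←
  z(0, 8) = -16
The minimum is at u = 1, v = 6.

u = 1, v = 6, z = -17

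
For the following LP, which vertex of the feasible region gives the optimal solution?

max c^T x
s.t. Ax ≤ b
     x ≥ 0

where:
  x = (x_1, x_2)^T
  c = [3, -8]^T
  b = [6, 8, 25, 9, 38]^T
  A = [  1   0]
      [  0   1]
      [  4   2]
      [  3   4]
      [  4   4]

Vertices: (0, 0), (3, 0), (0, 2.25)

Evaluate the objective at each vertex of the feasible region:
  z(0, 0) = 0
  z(3, 0) = 9  ←
  z(0, 2.25) = -18
The maximum is at x_1 = 3, x_2 = 0.

(3, 0)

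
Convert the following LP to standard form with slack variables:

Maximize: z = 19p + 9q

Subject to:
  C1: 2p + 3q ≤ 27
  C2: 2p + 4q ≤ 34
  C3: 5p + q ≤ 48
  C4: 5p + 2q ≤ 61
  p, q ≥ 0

max z = 19p + 9q

s.t.
  2p + 3q + s1 = 27
  2p + 4q + s2 = 34
  5p + q + s3 = 48
  5p + 2q + s4 = 61
  p, q, s1, s2, s3, s4 ≥ 0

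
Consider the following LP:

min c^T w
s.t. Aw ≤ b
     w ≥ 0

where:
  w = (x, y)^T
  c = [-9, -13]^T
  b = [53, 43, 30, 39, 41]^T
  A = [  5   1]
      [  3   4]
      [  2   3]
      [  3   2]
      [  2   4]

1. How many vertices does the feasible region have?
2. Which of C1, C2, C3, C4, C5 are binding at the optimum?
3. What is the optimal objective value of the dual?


1. 5
2. C2, C3
3. -133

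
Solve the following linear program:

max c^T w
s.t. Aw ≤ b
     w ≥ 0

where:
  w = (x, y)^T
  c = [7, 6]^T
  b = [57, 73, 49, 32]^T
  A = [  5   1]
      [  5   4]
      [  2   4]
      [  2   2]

Evaluate the objective at each vertex of the feasible region:
  z(0, 0) = 0
  z(11.4, 0) = 79.8
  z(10.33, 5.333) = 104.3
  z(9, 7) = 105  ←
  z(7.5, 8.5) = 103.5
  z(0, 12.25) = 73.5
The maximum is at x = 9, y = 7.

x = 9, y = 7, z = 105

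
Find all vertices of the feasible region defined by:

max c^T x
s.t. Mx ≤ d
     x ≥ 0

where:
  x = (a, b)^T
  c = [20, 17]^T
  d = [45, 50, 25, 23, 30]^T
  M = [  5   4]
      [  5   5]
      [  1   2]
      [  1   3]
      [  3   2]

(0, 0), (9, 0), (5, 5), (3.5, 6.5), (0, 7.667)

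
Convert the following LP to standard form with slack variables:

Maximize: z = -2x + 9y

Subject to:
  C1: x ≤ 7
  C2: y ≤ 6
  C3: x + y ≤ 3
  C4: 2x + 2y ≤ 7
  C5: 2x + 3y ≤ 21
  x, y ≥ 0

max z = -2x + 9y

s.t.
  x + s1 = 7
  y + s2 = 6
  x + y + s3 = 3
  2x + 2y + s4 = 7
  2x + 3y + s5 = 21
  x, y, s1, s2, s3, s4, s5 ≥ 0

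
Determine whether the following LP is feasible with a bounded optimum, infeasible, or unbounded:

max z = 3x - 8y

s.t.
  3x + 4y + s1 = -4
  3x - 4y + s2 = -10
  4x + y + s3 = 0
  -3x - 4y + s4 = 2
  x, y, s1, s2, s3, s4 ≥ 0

Infeasible (no feasible solution exists)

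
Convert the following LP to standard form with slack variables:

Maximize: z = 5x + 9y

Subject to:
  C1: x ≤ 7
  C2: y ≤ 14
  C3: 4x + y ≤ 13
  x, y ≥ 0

max z = 5x + 9y

s.t.
  x + s1 = 7
  y + s2 = 14
  4x + y + s3 = 13
  x, y, s1, s2, s3 ≥ 0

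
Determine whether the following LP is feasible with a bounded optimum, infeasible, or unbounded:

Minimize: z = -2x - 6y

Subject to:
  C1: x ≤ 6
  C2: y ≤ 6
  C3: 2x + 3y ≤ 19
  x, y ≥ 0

Feasible with a bounded optimal solution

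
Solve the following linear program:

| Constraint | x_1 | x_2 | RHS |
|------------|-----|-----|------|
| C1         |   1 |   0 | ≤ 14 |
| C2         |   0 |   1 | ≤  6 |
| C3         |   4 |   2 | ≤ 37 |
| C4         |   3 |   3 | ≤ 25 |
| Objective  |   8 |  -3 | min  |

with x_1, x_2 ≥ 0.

Evaluate the objective at each vertex of the feasible region:
  z(0, 0) = 0
  z(8.333, 0) = 66.67
  z(2.333, 6) = 0.6667
  z(0, 6) = -18  ←
The minimum is at x_1 = 0, x_2 = 6.

x_1 = 0, x_2 = 6, z = -18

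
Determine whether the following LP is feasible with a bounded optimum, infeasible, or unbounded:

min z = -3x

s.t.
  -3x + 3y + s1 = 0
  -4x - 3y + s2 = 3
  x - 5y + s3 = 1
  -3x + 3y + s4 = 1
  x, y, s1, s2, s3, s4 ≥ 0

Unbounded (objective can decrease without bound)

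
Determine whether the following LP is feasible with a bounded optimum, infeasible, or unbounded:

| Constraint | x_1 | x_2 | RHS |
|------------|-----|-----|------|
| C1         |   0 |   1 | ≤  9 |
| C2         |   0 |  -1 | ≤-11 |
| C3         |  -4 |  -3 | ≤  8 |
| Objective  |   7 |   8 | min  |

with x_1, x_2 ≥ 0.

Infeasible (no feasible solution exists)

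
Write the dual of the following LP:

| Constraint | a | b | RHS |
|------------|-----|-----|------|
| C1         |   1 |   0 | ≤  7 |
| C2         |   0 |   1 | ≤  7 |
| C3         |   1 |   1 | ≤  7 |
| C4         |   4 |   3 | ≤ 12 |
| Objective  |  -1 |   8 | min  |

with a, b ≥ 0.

Primal min cᵀx s.t. Ax ≤ b, x ≥ 0  →  Dual max −bᵀy s.t. Aᵀy ≥ −c, y ≥ 0.

Maximize: z = -7y1 - 7y2 - 7y3 - 12y4

Subject to:
  y1 + y3 + 4y4 ≥ 1
  y2 + y3 + 3y4 ≥ -8
  y1, y2, y3, y4 ≥ 0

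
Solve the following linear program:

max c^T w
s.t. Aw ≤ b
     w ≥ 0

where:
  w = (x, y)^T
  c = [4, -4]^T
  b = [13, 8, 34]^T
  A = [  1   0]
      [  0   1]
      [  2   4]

Evaluate the objective at each vertex of the feasible region:
  z(0, 0) = 0
  z(13, 0) = 52  ←
  z(13, 2) = 44
  z(1, 8) = -28
  z(0, 8) = -32
The maximum is at x = 13, y = 0.

x = 13, y = 0, z = 52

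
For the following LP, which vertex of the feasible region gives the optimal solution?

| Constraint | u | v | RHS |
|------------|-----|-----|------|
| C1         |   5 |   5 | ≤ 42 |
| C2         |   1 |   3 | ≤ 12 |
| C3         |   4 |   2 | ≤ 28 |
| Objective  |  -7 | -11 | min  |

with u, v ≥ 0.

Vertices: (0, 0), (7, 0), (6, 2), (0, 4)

Evaluate the objective at each vertex of the feasible region:
  z(0, 0) = 0
  z(7, 0) = -49
  z(6, 2) = -64  ←
  z(0, 4) = -44
The minimum is at u = 6, v = 2.

(6, 2)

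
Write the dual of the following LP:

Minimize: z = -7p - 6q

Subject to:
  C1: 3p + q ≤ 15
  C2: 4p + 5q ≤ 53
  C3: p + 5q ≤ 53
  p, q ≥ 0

Primal min cᵀx s.t. Ax ≤ b, x ≥ 0  →  Dual max −bᵀy s.t. Aᵀy ≥ −c, y ≥ 0.

Maximize: z = -15y1 - 53y2 - 53y3

Subject to:
  3y1 + 4y2 + y3 ≥ 7
  y1 + 5y2 + 5y3 ≥ 6
  y1, y2, y3 ≥ 0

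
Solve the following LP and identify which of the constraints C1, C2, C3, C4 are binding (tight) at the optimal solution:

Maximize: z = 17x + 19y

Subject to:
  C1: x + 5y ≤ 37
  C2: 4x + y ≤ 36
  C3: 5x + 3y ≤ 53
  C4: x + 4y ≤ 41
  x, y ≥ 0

At x = 7, y = 6, compute slack b - a·x for each constraint:
  C1: 37 − 37 = 0  (binding)
  C2: 36 − 34 = 2  (slack)
  C3: 53 − 53 = 0  (binding)
  C4: 41 − 31 = 10  (slack)

Optimal: x = 7, y = 6
Binding: C1, C3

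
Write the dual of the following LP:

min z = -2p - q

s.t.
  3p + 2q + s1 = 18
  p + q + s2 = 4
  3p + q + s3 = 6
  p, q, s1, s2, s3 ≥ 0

Primal min cᵀx s.t. Ax ≤ b, x ≥ 0  →  Dual max −bᵀy s.t. Aᵀy ≥ −c, y ≥ 0.

Maximize: z = -18y1 - 4y2 - 6y3

Subject to:
  3y1 + y2 + 3y3 ≥ 2
  2y1 + y2 + y3 ≥ 1
  y1, y2, y3 ≥ 0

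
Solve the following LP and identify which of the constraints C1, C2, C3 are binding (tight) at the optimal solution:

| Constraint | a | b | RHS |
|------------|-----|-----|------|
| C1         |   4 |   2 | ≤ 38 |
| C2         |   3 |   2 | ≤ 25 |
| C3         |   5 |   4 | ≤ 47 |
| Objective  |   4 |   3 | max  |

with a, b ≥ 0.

At a = 3, b = 8, compute slack b - a·x for each constraint:
  C1: 38 − 28 = 10  (slack)
  C2: 25 − 25 = 0  (binding)
  C3: 47 − 47 = 0  (binding)

Optimal: a = 3, b = 8
Binding: C2, C3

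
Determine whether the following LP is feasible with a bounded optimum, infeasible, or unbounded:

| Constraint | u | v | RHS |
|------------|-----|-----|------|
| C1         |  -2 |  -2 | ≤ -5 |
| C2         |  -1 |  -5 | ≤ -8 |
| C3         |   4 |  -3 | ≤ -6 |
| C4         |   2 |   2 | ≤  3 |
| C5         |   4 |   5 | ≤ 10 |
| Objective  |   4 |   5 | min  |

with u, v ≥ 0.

Infeasible (no feasible solution exists)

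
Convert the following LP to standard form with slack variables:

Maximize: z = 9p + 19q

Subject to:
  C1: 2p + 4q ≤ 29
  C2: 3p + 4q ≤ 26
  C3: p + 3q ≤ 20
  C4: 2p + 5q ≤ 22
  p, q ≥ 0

max z = 9p + 19q

s.t.
  2p + 4q + s1 = 29
  3p + 4q + s2 = 26
  p + 3q + s3 = 20
  2p + 5q + s4 = 22
  p, q, s1, s2, s3, s4 ≥ 0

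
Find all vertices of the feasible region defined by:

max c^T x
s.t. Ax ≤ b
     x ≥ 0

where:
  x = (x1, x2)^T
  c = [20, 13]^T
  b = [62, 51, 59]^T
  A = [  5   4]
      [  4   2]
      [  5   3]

(0, 0), (11.8, 0), (10, 3), (0, 15.5)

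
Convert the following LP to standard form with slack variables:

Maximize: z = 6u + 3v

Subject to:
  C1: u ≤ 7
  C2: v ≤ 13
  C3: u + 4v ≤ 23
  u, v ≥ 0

max z = 6u + 3v

s.t.
  u + s1 = 7
  v + s2 = 13
  u + 4v + s3 = 23
  u, v, s1, s2, s3 ≥ 0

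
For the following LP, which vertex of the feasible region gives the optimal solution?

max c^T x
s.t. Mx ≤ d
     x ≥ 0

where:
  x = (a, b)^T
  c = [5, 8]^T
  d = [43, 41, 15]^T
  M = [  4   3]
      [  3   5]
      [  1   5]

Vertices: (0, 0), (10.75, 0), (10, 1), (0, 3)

Evaluate the objective at each vertex of the feasible region:
  z(0, 0) = 0
  z(10.75, 0) = 53.75
  z(10, 1) = 58  ←
  z(0, 3) = 24
The maximum is at a = 10, b = 1.

(10, 1)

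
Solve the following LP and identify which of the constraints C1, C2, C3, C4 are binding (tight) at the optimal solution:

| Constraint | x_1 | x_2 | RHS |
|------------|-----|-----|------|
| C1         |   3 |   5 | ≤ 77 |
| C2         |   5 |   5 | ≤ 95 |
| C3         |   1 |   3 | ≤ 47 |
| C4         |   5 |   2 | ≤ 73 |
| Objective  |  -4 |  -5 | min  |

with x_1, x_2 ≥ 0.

At x_1 = 9, x_2 = 10, compute slack b - a·x for each constraint:
  C1: 77 − 77 = 0  (binding)
  C2: 95 − 95 = 0  (binding)
  C3: 47 − 39 = 8  (slack)
  C4: 73 − 65 = 8  (slack)

Optimal: x_1 = 9, x_2 = 10
Binding: C1, C2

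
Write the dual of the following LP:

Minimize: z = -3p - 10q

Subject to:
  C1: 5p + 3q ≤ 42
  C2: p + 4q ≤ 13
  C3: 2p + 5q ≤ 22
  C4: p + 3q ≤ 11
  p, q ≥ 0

Primal min cᵀx s.t. Ax ≤ b, x ≥ 0  →  Dual max −bᵀy s.t. Aᵀy ≥ −c, y ≥ 0.

Maximize: z = -42y1 - 13y2 - 22y3 - 11y4

Subject to:
  5y1 + y2 + 2y3 + y4 ≥ 3
  3y1 + 4y2 + 5y3 + 3y4 ≥ 10
  y1, y2, y3, y4 ≥ 0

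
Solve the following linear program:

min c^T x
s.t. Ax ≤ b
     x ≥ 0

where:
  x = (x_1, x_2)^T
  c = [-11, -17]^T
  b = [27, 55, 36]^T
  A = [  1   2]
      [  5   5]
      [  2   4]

Evaluate the objective at each vertex of the feasible region:
  z(0, 0) = 0
  z(11, 0) = -121
  z(4, 7) = -163  ←
  z(0, 9) = -153
The minimum is at x_1 = 4, x_2 = 7.

x_1 = 4, x_2 = 7, z = -163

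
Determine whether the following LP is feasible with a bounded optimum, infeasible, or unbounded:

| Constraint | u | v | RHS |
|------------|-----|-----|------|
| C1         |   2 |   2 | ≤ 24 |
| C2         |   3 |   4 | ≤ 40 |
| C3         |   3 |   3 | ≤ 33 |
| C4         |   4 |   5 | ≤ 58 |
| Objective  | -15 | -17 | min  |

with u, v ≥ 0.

Feasible with a bounded optimal solution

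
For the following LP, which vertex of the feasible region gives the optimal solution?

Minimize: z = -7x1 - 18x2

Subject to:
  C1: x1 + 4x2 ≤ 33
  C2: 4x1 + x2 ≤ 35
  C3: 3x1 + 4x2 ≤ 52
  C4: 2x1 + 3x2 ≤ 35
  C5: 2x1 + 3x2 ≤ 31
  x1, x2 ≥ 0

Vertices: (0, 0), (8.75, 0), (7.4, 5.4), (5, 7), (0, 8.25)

Evaluate the objective at each vertex of the feasible region:
  z(0, 0) = 0
  z(8.75, 0) = -61.25
  z(7.4, 5.4) = -149
  z(5, 7) = -161  ←
  z(0, 8.25) = -148.5
The minimum is at x1 = 5, x2 = 7.

(5, 7)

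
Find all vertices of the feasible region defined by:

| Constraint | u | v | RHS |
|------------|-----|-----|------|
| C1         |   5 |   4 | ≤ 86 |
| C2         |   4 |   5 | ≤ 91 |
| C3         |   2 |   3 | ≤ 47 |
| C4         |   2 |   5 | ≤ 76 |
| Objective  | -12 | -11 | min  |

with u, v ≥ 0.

(0, 0), (17.2, 0), (10, 9), (1.75, 14.5), (0, 15.2)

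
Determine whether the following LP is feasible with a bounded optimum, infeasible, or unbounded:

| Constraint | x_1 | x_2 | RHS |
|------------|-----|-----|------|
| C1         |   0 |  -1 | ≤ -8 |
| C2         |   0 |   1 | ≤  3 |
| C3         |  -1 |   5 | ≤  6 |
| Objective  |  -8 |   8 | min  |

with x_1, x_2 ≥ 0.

Infeasible (no feasible solution exists)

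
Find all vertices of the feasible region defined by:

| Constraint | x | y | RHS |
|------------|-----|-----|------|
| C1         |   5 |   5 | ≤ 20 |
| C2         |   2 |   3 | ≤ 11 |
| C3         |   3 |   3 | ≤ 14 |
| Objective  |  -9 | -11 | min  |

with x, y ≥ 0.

(0, 0), (4, 0), (1, 3), (0, 3.667)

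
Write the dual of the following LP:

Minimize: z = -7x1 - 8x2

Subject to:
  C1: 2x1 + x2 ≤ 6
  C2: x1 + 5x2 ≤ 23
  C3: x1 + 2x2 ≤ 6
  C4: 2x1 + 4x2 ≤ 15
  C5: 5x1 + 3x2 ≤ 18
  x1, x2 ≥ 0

Primal min cᵀx s.t. Ax ≤ b, x ≥ 0  →  Dual max −bᵀy s.t. Aᵀy ≥ −c, y ≥ 0.

Maximize: z = -6y1 - 23y2 - 6y3 - 15y4 - 18y5

Subject to:
  2y1 + y2 + y3 + 2y4 + 5y5 ≥ 7
  y1 + 5y2 + 2y3 + 4y4 + 3y5 ≥ 8
  y1, y2, y3, y4, y5 ≥ 0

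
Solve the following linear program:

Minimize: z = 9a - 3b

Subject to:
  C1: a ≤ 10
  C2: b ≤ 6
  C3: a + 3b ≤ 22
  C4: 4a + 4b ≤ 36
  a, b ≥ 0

Evaluate the objective at each vertex of the feasible region:
  z(0, 0) = 0
  z(9, 0) = 81
  z(3, 6) = 9
  z(0, 6) = -18  ←
The minimum is at a = 0, b = 6.

a = 0, b = 6, z = -18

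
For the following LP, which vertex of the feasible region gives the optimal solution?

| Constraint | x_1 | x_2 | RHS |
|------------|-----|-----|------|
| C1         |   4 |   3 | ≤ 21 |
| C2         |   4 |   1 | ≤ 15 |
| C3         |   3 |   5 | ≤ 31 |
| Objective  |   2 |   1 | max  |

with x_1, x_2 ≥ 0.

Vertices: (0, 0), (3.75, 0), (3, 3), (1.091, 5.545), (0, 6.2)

Evaluate the objective at each vertex of the feasible region:
  z(0, 0) = 0
  z(3.75, 0) = 7.5
  z(3, 3) = 9  ←
  z(1.091, 5.545) = 7.727
  z(0, 6.2) = 6.2
The maximum is at x_1 = 3, x_2 = 3.

(3, 3)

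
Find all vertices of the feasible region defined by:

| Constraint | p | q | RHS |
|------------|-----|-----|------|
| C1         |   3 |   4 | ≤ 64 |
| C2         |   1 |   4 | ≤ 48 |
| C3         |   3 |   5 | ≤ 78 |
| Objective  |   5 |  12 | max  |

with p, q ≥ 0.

(0, 0), (21.33, 0), (8, 10), (0, 12)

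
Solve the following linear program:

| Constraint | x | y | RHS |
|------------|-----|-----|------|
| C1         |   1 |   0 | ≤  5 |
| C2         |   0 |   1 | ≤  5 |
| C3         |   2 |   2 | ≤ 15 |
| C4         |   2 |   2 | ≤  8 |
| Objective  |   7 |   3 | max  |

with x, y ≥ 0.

Evaluate the objective at each vertex of the feasible region:
  z(0, 0) = 0
  z(4, 0) = 28  ←
  z(0, 4) = 12
The maximum is at x = 4, y = 0.

x = 4, y = 0, z = 28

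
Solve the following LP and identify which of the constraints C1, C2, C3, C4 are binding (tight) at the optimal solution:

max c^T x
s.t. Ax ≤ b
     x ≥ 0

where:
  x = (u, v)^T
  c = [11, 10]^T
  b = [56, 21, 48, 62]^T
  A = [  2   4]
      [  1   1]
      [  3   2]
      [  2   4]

At u = 10, v = 9, compute slack b - a·x for each constraint:
  C1: 56 − 56 = 0  (binding)
  C2: 21 − 19 = 2  (slack)
  C3: 48 − 48 = 0  (binding)
  C4: 62 − 56 = 6  (slack)

Optimal: u = 10, v = 9
Binding: C1, C3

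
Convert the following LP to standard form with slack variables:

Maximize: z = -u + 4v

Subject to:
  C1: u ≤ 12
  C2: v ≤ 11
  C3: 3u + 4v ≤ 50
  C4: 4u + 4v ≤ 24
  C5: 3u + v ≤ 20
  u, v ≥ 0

max z = -u + 4v

s.t.
  u + s1 = 12
  v + s2 = 11
  3u + 4v + s3 = 50
  4u + 4v + s4 = 24
  3u + v + s5 = 20
  u, v, s1, s2, s3, s4, s5 ≥ 0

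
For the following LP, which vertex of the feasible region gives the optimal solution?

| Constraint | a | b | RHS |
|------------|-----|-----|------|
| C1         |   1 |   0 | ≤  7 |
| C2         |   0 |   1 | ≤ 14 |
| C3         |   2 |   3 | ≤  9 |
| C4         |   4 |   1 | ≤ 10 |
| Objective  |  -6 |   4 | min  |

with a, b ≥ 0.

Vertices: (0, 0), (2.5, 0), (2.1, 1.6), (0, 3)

Evaluate the objective at each vertex of the feasible region:
  z(0, 0) = 0
  z(2.5, 0) = -15  ←
  z(2.1, 1.6) = -6.2
  z(0, 3) = 12
The minimum is at a = 2.5, b = 0.

(2.5, 0)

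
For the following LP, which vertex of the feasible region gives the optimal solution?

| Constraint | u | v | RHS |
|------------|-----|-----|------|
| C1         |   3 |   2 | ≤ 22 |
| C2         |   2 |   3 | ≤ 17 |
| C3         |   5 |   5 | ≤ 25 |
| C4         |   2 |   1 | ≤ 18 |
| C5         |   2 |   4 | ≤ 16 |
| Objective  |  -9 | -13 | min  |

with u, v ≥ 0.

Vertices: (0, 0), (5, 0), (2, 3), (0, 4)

Evaluate the objective at each vertex of the feasible region:
  z(0, 0) = 0
  z(5, 0) = -45
  z(2, 3) = -57  ←
  z(0, 4) = -52
The minimum is at u = 2, v = 3.

(2, 3)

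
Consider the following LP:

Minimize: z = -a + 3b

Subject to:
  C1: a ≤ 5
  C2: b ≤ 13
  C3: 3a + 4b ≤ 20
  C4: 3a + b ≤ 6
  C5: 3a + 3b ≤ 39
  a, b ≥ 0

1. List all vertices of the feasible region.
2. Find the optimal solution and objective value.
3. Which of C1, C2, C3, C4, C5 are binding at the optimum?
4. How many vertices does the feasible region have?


1. (0, 0), (2, 0), (0.4444, 4.667), (0, 5)
2. a = 2, b = 0, z = -2
3. C4
4. 4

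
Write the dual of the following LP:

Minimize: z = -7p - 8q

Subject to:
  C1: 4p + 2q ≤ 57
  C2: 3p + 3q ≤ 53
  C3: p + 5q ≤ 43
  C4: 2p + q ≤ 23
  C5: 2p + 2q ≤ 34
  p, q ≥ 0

Primal min cᵀx s.t. Ax ≤ b, x ≥ 0  →  Dual max −bᵀy s.t. Aᵀy ≥ −c, y ≥ 0.

Maximize: z = -57y1 - 53y2 - 43y3 - 23y4 - 34y5

Subject to:
  4y1 + 3y2 + y3 + 2y4 + 2y5 ≥ 7
  2y1 + 3y2 + 5y3 + y4 + 2y5 ≥ 8
  y1, y2, y3, y4, y5 ≥ 0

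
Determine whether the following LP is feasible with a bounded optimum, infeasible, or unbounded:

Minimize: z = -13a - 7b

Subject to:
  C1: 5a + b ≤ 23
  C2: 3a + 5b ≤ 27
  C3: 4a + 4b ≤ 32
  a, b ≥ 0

Feasible with a bounded optimal solution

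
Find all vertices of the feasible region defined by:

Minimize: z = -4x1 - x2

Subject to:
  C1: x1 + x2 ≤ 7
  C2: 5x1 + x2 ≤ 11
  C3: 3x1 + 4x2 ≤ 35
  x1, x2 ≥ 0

(0, 0), (2.2, 0), (1, 6), (0, 7)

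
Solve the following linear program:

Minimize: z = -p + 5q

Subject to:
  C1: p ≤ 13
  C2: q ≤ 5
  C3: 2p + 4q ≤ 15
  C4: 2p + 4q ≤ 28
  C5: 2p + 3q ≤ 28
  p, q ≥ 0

Evaluate the objective at each vertex of the feasible region:
  z(0, 0) = 0
  z(7.5, 0) = -7.5  ←
  z(0, 3.75) = 18.75
The minimum is at p = 7.5, q = 0.

p = 7.5, q = 0, z = -7.5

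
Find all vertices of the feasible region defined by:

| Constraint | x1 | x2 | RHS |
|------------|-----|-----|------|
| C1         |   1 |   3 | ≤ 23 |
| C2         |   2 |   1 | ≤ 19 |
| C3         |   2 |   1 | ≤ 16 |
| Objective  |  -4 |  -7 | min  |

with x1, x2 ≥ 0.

(0, 0), (8, 0), (5, 6), (0, 7.667)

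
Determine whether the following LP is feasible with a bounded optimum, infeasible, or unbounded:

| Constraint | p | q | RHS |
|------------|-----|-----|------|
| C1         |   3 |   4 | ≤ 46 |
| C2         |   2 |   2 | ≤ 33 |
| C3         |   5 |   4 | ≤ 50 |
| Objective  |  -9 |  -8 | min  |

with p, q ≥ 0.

Feasible with a bounded optimal solution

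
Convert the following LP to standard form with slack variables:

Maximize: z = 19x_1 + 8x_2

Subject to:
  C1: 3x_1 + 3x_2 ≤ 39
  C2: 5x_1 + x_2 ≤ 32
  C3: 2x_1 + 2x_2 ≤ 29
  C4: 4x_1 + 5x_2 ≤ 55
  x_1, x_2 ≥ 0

max z = 19x_1 + 8x_2

s.t.
  3x_1 + 3x_2 + s1 = 39
  5x_1 + x_2 + s2 = 32
  2x_1 + 2x_2 + s3 = 29
  4x_1 + 5x_2 + s4 = 55
  x_1, x_2, s1, s2, s3, s4 ≥ 0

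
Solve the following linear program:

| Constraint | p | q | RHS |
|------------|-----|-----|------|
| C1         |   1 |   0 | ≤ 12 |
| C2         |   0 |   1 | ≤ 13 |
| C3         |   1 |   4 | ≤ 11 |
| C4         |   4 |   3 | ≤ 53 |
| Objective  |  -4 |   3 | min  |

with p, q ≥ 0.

Evaluate the objective at each vertex of the feasible region:
  z(0, 0) = 0
  z(11, 0) = -44  ←
  z(0, 2.75) = 8.25
The minimum is at p = 11, q = 0.

p = 11, q = 0, z = -44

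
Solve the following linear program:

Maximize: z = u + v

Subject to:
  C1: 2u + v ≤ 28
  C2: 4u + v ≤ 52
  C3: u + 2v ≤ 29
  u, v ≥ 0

Evaluate the objective at each vertex of the feasible region:
  z(0, 0) = 0
  z(13, 0) = 13
  z(12, 4) = 16
  z(9, 10) = 19  ←
  z(0, 14.5) = 14.5
The maximum is at u = 9, v = 10.

u = 9, v = 10, z = 19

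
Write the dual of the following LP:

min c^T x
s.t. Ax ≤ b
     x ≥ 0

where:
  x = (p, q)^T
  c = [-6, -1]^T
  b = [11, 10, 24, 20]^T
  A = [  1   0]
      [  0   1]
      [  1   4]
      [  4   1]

Primal min cᵀx s.t. Ax ≤ b, x ≥ 0  →  Dual max −bᵀy s.t. Aᵀy ≥ −c, y ≥ 0.

Maximize: z = -11y1 - 10y2 - 24y3 - 20y4

Subject to:
  y1 + y3 + 4y4 ≥ 6
  y2 + 4y3 + y4 ≥ 1
  y1, y2, y3, y4 ≥ 0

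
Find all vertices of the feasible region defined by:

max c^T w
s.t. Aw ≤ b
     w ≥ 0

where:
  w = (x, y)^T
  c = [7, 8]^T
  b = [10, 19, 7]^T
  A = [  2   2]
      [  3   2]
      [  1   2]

(0, 0), (5, 0), (3, 2), (0, 3.5)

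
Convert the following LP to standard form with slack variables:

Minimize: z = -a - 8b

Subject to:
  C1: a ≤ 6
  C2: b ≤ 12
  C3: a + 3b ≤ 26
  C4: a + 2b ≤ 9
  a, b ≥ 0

min z = -a - 8b

s.t.
  a + s1 = 6
  b + s2 = 12
  a + 3b + s3 = 26
  a + 2b + s4 = 9
  a, b, s1, s2, s3, s4 ≥ 0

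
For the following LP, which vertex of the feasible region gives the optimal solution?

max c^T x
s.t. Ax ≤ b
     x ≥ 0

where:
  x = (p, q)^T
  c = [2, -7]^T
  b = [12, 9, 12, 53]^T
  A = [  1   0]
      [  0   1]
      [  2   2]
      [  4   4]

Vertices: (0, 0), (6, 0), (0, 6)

Evaluate the objective at each vertex of the feasible region:
  z(0, 0) = 0
  z(6, 0) = 12  ←
  z(0, 6) = -42
The maximum is at p = 6, q = 0.

(6, 0)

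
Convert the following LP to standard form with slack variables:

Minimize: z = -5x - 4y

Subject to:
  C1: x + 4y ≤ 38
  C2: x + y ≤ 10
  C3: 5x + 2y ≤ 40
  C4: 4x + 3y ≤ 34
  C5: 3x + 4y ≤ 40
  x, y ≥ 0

min z = -5x - 4y

s.t.
  x + 4y + s1 = 38
  x + y + s2 = 10
  5x + 2y + s3 = 40
  4x + 3y + s4 = 34
  3x + 4y + s5 = 40
  x, y, s1, s2, s3, s4, s5 ≥ 0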